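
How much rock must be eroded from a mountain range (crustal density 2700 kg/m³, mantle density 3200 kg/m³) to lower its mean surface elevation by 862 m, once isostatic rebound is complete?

5520 m

Net drop Δ = e − u = e − e ρ_c/ρ_m = e (ρ_m − ρ_c)/ρ_m.
e = Δ ρ_m/(ρ_m − ρ_c) = 862 m × 3200/500 = 5520 m.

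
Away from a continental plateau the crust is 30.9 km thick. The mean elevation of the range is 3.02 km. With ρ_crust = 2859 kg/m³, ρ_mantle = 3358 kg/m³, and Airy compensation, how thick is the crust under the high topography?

51.2 km

Root depth r = h ρ_c / (ρ_m − ρ_c) = 3.02 km × 2859 / 499 = 17.3 km.
Total thickness = T + h + r = 30.9 km + 3.02 km + 17.3 km = 51.2 km.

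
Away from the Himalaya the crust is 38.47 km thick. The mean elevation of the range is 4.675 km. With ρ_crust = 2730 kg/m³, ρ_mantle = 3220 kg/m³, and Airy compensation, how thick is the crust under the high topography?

Root depth r = h ρ_c / (ρ_m − ρ_c) = 4.675 km × 2730 / 490 = 26.05 km.
Total thickness = T + h + r = 38.47 km + 4.675 km + 26.05 km = 69.2 km.

69.2 km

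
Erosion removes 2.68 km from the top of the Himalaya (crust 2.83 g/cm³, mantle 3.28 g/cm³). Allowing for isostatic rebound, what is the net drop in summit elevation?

0.368 km

Rebound u = e ρ_c/ρ_m = 2.68 km × 2.83/3.28 = 2.312 km.
Net surface drop = e − u = 2.68 km − 2.312 km = e (ρ_m − ρ_c)/ρ_m = 0.368 km.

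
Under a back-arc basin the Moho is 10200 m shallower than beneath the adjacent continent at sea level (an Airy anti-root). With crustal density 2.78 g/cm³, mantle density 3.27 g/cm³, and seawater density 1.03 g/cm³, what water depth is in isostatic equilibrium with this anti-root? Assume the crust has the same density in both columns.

Replacing a thickness d of crust by seawater at the top must be balanced by replacing crust with mantle at the base: d (ρ_c − ρ_w) = a (ρ_m − ρ_c).
d = a (ρ_m − ρ_c)/(ρ_c − ρ_w) = 10200 m × 0.49/1.75 = 2860 m.

2860 m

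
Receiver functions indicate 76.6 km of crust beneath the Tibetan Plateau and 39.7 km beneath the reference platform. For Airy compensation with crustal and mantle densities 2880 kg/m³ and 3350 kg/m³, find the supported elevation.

Excess crust Δ = 76.6 km − 39.7 km = 36.9 km, split between elevation h and root r with h + r = Δ.
Airy balance ρ_c h = (ρ_m − ρ_c) r gives r = h ρ_c/(ρ_m − ρ_c), so h (1 + ρ_c/(ρ_m − ρ_c)) = Δ, i.e. h = Δ (ρ_m − ρ_c)/ρ_m.
h = 36.9 km × 470/3350 = 5.18 km.

5.18 km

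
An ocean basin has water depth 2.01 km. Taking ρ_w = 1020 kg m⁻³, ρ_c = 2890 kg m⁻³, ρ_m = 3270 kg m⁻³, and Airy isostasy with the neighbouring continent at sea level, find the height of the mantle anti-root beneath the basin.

9.89 km

Balancing pressure at the compensation depth: replacing crust with seawater at the top is compensated by replacing crust with mantle at the base: d (ρ_c − ρ_w) = a (ρ_m − ρ_c).
a = d (ρ_c − ρ_w)/(ρ_m − ρ_c) = 2.01 km × 1870/380 = 9.89 km.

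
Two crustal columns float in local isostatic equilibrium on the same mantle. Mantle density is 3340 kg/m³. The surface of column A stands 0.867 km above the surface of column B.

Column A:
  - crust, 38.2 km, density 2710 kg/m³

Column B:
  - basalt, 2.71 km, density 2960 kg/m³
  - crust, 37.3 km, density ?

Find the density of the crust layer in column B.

2800 kg/m³

Take the compensation level at the base of the deeper column (depth z_c below the surface of column A) and equate Σ ρ_i t_i down to z_c; mantle fills any gap and the z_c terms cancel.
Column A: 38.2×2710 + (z_c − 38.2)×3340
Column B: 0.867×0 + 2.71×2960 + 37.3×ρ + (z_c − 0.867 − 40.01)×3340
The z_c×3340 term appears on both sides and cancels. Collect the known terms of each column as K = Σ(ρt)_known − 3340 × (depth of known layers): K_A = 103522 − 3340×38.2 = −24066; K_B = 8021.6 − 3340×(0.867 + 40.01) = −128507.58.
Balance: K_A = K_B + 37.3×ρ, so ρ = (K_A − K_B)/37.3 = 104442/37.3 = 2800 kg/m³.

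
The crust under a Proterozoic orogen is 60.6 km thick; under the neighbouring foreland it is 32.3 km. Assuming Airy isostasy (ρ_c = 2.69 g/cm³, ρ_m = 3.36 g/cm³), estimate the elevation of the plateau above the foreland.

Excess crust Δ = 60.6 km − 32.3 km = 28.3 km, split between elevation h and root r with h + r = Δ.
Airy balance ρ_c h = (ρ_m − ρ_c) r gives r = h ρ_c/(ρ_m − ρ_c), so h (1 + ρ_c/(ρ_m − ρ_c)) = Δ, i.e. h = Δ (ρ_m − ρ_c)/ρ_m.
h = 28.3 km × 0.67/3.36 = 5.64 km.

5.64 km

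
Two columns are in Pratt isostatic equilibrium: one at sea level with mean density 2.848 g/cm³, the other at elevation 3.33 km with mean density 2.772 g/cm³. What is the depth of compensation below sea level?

121 km

ρ_ref D = ρ (D + h) → D (ρ_ref − ρ) = ρ h.
D = ρ h/(ρ_ref − ρ) = 2.772 × 3.33 km/(2.848 − 2.772) = 121 km.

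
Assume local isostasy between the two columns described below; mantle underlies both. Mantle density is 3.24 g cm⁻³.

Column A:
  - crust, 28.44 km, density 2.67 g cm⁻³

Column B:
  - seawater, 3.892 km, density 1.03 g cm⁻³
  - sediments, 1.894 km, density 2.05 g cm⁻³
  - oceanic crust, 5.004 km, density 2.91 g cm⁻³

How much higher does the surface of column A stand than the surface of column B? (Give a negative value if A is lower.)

For any compensation level in the mantle, the mantle terms cancel and isostasy reduces to e = (Σt_A − Σt_B) − (Σ(ρt)_A − Σ(ρt)_B) / ρ_m.
Σt_A = 28.44 km; Σt_B = 10.79 km; Σ(ρt)_A = 75.9348; Σ(ρt)_B = 22.4531 (in km·g cm⁻³).
e = (28.44 − 10.79) − (75.9348 − 22.4531) / 3.24 = 1.14 km.

1.14 km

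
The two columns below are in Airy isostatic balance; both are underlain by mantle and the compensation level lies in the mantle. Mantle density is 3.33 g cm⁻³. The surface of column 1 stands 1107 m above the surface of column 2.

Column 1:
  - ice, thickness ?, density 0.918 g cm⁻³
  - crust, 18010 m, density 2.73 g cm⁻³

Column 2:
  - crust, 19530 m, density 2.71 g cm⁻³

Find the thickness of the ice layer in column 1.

2070 m

Take the compensation level at the base of the deeper column (depth z_c below the surface of column 1) and equate Σ ρ_i t_i down to z_c; mantle fills any gap and the z_c terms cancel.
Column 1: x×0.918 + 18010×2.73 + (z_c − 18010 − x)×3.33
Column 2: 1107×0 + 19530×2.71 + (z_c − 1107 − 19530)×3.33
The z_c×3.33 term appears on both sides and cancels. Collect the known terms of each column as K = Σ(ρt)_known − 3.33 × (depth of known layers): K_1 = 49167.3 − 3.33×18010 = −10806; K_2 = 52926.3 − 3.33×(1107 + 19530) = −15794.91.
Balance: K_1 − x×(3.33 − 0.918) = K_2, so x = (K_1 − K_2)/(3.33 − 0.918) = 4988.91/2.412 = 2070 m.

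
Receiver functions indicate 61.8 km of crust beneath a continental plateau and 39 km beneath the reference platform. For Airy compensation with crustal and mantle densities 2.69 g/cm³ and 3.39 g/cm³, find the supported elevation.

Excess crust Δ = 61.8 km − 39 km = 22.8 km, split between elevation h and root r with h + r = Δ.
Airy balance ρ_c h = (ρ_m − ρ_c) r gives r = h ρ_c/(ρ_m − ρ_c), so h (1 + ρ_c/(ρ_m − ρ_c)) = Δ, i.e. h = Δ (ρ_m − ρ_c)/ρ_m.
h = 22.8 km × 0.7/3.39 = 4.71 km.

4.71 km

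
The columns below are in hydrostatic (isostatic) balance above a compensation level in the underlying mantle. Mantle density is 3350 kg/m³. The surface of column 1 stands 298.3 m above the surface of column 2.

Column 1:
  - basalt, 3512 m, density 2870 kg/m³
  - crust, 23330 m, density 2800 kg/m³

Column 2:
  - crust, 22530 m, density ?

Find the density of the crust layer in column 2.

Take the compensation level at the base of the deeper column (depth z_c below the surface of column 1) and equate Σ ρ_i t_i down to z_c; mantle fills any gap and the z_c terms cancel.
Column 1: 3512×2870 + 23330×2800 + (z_c − 26842)×3350
Column 2: 298.3×0 + 22530×ρ + (z_c − 298.3 − 22530)×3350
The z_c×3350 term appears on both sides and cancels. Collect the known terms of each column as K = Σ(ρt)_known − 3350 × (depth of known layers): K_1 = 75403440 − 3350×26842 = −14517260; K_2 = 0 − 3350×(298.3 + 22530) = −76474805.
Balance: K_1 = K_2 + 22530×ρ, so ρ = (K_1 − K_2)/22530 = 61957500/22530 = 2750 kg/m³.

2750 kg/m³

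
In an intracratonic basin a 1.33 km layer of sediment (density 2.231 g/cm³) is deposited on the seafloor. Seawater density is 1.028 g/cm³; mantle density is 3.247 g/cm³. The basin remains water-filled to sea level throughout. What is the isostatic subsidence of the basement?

Submarine loading: the sediment displaces seawater, and the subsidence is in turn flooded, so s (ρ_m − ρ_w) = t (ρ_sed − ρ_w).
s = 1.33 km × (2.231 − 1.028) / (3.247 − 1.028) = 0.721 km.

0.721 km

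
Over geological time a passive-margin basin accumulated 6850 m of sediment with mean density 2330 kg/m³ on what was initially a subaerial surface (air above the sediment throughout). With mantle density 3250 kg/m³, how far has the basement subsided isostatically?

Subaerial load: s = t ρ_sed / ρ_m = 6850 m × 2330/3250 = 4910 m.

4910 m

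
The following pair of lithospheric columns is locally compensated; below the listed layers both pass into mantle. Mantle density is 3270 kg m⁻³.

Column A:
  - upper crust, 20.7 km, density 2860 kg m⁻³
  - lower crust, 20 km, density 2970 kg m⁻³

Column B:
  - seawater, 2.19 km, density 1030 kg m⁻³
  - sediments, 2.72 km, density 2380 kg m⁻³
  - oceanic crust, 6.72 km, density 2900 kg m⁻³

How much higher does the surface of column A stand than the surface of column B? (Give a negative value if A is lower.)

For any compensation level in the mantle, the mantle terms cancel and isostasy reduces to e = (Σt_A − Σt_B) − (Σ(ρt)_A − Σ(ρt)_B) / ρ_m.
Σt_A = 40.7 km; Σt_B = 11.63 km; Σ(ρt)_A = 118602; Σ(ρt)_B = 28217.3 (in km·kg m⁻³).
e = (40.7 − 11.63) − (118602 − 28217.3) / 3270 = 1.43 km.

1.43 km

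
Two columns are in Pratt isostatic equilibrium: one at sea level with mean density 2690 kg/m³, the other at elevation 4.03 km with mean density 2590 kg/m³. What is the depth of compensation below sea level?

104 km

ρ_ref D = ρ (D + h) → D (ρ_ref − ρ) = ρ h.
D = ρ h/(ρ_ref − ρ) = 2590 × 4.03 km/(2690 − 2590) = 104 km.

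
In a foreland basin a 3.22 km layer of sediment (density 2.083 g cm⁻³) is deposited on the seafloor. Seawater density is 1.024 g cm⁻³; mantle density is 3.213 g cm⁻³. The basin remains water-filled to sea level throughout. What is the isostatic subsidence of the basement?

1.56 km

Submarine loading: the sediment displaces seawater, and the subsidence is in turn flooded, so s (ρ_m − ρ_w) = t (ρ_sed − ρ_w).
s = 3.22 km × (2.083 − 1.024) / (3.213 − 1.024) = 1.56 km.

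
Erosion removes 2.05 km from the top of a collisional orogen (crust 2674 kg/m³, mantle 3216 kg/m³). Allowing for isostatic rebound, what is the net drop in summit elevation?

Rebound u = e ρ_c/ρ_m = 2.05 km × 2674/3216 = 1.705 km.
Net surface drop = e − u = 2.05 km − 1.705 km = e (ρ_m − ρ_c)/ρ_m = 0.345 km.

0.345 km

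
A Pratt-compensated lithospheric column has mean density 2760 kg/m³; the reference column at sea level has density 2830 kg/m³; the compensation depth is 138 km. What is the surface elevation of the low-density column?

3.5 km

ρ_ref D = ρ (D + h) → h = D (ρ_ref − ρ)/ρ.
h = 138 km × (2830 − 2760)/2760 = 3.5 km.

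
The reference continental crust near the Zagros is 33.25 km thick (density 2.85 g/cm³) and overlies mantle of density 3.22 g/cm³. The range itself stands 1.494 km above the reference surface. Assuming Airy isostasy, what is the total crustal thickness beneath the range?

46.3 km

Root depth r = h ρ_c / (ρ_m − ρ_c) = 1.494 km × 2.85 / 0.37 = 11.51 km.
Total thickness = T + h + r = 33.25 km + 1.494 km + 11.51 km = 46.3 km.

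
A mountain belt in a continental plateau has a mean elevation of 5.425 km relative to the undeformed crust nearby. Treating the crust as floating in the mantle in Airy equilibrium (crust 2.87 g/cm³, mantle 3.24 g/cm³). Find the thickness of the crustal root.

By Archimedes' principle applied to the lithosphere: the weight of the topography is balanced by the buoyancy of the root, ρ_c h = (ρ_m − ρ_c) r.
r = h · ρ_c / (ρ_m − ρ_c) = 5.425 km × 2.87 / (3.24 − 2.87) = 42.1 km.

42.1 km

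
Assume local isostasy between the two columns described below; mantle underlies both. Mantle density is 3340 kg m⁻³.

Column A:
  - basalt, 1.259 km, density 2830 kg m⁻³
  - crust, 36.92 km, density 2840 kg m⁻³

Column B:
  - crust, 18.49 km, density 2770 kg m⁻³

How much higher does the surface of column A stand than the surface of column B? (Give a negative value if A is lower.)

For any compensation level in the mantle, the mantle terms cancel and isostasy reduces to e = (Σt_A − Σt_B) − (Σ(ρt)_A − Σ(ρt)_B) / ρ_m.
Σt_A = 38.179 km; Σt_B = 18.49 km; Σ(ρt)_A = 108415.77; Σ(ρt)_B = 51217.3 (in km·kg m⁻³).
e = (38.179 − 18.49) − (108415.77 − 51217.3) / 3340 = 2.56 km.

2.56 km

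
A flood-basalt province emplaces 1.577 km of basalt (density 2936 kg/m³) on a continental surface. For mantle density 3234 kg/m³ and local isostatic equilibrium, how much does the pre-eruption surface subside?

Subaerial loading: s = t ρ_load / ρ_m.
s = 1.577 km × 2936/3234 = 1.43 km.

1.43 km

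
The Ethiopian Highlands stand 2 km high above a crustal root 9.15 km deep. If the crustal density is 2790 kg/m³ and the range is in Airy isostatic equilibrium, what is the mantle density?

3400 kg/m³

Airy balance: ρ_c h = (ρ_m − ρ_c) r → ρ_m = ρ_c (1 + h/r).
ρ_m = 2790 × (1 + 2 km/9.15 km) = 3400 kg/m³.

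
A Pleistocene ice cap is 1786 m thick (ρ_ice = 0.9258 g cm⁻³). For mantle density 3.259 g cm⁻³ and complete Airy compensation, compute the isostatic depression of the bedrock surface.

507 m

For local isostatic compensation: the ice load ρ_ice t is balanced by mantle displaced below, ρ_m s.
s = t ρ_ice / ρ_m = 1786 m × 0.9258/3.259 = 507 m.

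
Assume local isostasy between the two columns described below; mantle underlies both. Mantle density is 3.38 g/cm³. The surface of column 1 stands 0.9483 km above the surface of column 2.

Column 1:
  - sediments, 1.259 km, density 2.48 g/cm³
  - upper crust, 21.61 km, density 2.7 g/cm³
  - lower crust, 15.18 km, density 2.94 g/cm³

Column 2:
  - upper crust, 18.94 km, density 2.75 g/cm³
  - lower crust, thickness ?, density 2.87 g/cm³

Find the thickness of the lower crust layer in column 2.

Take the compensation level at the base of the deeper column (depth z_c below the surface of column 1) and equate Σ ρ_i t_i down to z_c; mantle fills any gap and the z_c terms cancel.
Column 1: 1.259×2.48 + 21.61×2.7 + 15.18×2.94 + (z_c − 38.049)×3.38
Column 2: 0.9483×0 + 18.94×2.75 + x×2.87 + (z_c − 0.9483 − 18.94 − x)×3.38
The z_c×3.38 term appears on both sides and cancels. Collect the known terms of each column as K = Σ(ρt)_known − 3.38 × (depth of known layers): K_1 = 106.09852 − 3.38×38.049 = −22.5071; K_2 = 52.085 − 3.38×(0.9483 + 18.94) = −15.137454.
Balance: K_1 = K_2 − x×(3.38 − 2.87), so x = (K_2 − K_1)/(3.38 − 2.87) = 7.36965/0.51 = 14.5 km.

14.5 km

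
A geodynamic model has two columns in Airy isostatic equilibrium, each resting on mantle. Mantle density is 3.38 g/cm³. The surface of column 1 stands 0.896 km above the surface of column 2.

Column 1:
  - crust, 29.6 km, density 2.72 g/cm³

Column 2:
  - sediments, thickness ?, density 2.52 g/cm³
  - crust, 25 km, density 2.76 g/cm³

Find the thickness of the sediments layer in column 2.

Take the compensation level at the base of the deeper column (depth z_c below the surface of column 1) and equate Σ ρ_i t_i down to z_c; mantle fills any gap and the z_c terms cancel.
Column 1: 29.6×2.72 + (z_c − 29.6)×3.38
Column 2: 0.896×0 + x×2.52 + 25×2.76 + (z_c − 0.896 − 25 − x)×3.38
The z_c×3.38 term appears on both sides and cancels. Collect the known terms of each column as K = Σ(ρt)_known − 3.38 × (depth of known layers): K_1 = 80.512 − 3.38×29.6 = −19.536; K_2 = 69 − 3.38×(0.896 + 25) = −18.52848.
Balance: K_1 = K_2 − x×(3.38 − 2.52), so x = (K_2 − K_1)/(3.38 − 2.52) = 1.00752/0.86 = 1.17 km.

1.17 km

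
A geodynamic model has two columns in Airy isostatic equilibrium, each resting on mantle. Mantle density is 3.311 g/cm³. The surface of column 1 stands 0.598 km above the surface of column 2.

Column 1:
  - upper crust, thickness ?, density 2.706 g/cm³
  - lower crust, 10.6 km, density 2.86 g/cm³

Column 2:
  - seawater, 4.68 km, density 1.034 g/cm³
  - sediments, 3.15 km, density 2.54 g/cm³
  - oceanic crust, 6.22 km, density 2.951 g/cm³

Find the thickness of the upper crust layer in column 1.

20.7 km

Take the compensation level at the base of the deeper column (depth z_c below the surface of column 1) and equate Σ ρ_i t_i down to z_c; mantle fills any gap and the z_c terms cancel.
Column 1: x×2.706 + 10.6×2.86 + (z_c − 10.6 − x)×3.311
Column 2: 0.598×0 + 4.68×1.034 + 3.15×2.54 + 6.22×2.951 + (z_c − 0.598 − 14.05)×3.311
The z_c×3.311 term appears on both sides and cancels. Collect the known terms of each column as K = Σ(ρt)_known − 3.311 × (depth of known layers): K_1 = 30.316 − 3.311×10.6 = −4.7806; K_2 = 31.19534 − 3.311×(0.598 + 14.05) = −17.304188.
Balance: K_1 − x×(3.311 − 2.706) = K_2, so x = (K_1 − K_2)/(3.311 − 2.706) = 12.5236/0.605 = 20.7 km.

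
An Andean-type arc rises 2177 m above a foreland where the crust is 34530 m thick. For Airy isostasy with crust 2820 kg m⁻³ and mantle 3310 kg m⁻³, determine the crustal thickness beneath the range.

49200 m

Root depth r = h ρ_c / (ρ_m − ρ_c) = 2177 m × 2820 / 490 = 12530 m.
Total thickness = T + h + r = 34530 m + 2177 m + 12530 m = 49200 m.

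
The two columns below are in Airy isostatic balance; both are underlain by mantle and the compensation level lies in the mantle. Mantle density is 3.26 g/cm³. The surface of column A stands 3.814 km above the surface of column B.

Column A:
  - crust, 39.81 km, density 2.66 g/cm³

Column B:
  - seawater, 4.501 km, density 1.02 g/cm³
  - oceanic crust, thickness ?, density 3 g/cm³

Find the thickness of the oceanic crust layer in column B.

5.27 km

Take the compensation level at the base of the deeper column (depth z_c below the surface of column A) and equate Σ ρ_i t_i down to z_c; mantle fills any gap and the z_c terms cancel.
Column A: 39.81×2.66 + (z_c − 39.81)×3.26
Column B: 3.814×0 + 4.501×1.02 + x×3 + (z_c − 3.814 − 4.501 − x)×3.26
The z_c×3.26 term appears on both sides and cancels. Collect the known terms of each column as K = Σ(ρt)_known − 3.26 × (depth of known layers): K_A = 105.8946 − 3.26×39.81 = −23.886; K_B = 4.59102 − 3.26×(3.814 + 4.501) = −22.51588.
Balance: K_A = K_B − x×(3.26 − 3), so x = (K_B − K_A)/(3.26 − 3) = 1.37012/0.26 = 5.27 km.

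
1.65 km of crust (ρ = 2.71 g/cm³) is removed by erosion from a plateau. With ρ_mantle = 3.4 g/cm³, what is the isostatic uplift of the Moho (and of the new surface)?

Unloading: uplift u = e ρ_c/ρ_m = 1.65 km × 2.71/3.4 = 1.32 km.

1.32 km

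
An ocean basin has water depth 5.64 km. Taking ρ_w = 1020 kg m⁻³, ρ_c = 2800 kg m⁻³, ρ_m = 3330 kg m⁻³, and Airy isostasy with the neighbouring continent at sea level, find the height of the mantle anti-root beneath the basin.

18.9 km

In Airy isostatic equilibrium: replacing crust with seawater at the top is compensated by replacing crust with mantle at the base: d (ρ_c − ρ_w) = a (ρ_m − ρ_c).
a = d (ρ_c − ρ_w)/(ρ_m − ρ_c) = 5.64 km × 1780/530 = 18.9 km.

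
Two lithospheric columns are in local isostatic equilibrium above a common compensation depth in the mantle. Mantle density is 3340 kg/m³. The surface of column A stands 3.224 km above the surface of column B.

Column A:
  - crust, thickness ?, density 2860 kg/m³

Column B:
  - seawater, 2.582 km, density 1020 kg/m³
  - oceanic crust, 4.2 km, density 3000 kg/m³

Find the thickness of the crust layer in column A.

37.9 km

Take the compensation level at the base of the deeper column (depth z_c below the surface of column A) and equate Σ ρ_i t_i down to z_c; mantle fills any gap and the z_c terms cancel.
Column A: x×2860 + (z_c − 0 − x)×3340
Column B: 3.224×0 + 2.582×1020 + 4.2×3000 + (z_c − 3.224 − 6.782)×3340
The z_c×3340 term appears on both sides and cancels. Collect the known terms of each column as K = Σ(ρt)_known − 3340 × (depth of known layers): K_A = 0 − 3340×0 = 0; K_B = 15233.64 − 3340×(3.224 + 6.782) = −18186.4.
Balance: K_A − x×(3340 − 2860) = K_B, so x = (K_A − K_B)/(3340 − 2860) = 18186.4/480 = 37.9 km.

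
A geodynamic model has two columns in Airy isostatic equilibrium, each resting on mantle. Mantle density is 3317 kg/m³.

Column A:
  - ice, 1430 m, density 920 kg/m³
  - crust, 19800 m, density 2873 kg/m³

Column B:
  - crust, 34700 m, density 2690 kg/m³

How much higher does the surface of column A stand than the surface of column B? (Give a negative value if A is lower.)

For any compensation level in the mantle, the mantle terms cancel and isostasy reduces to e = (Σt_A − Σt_B) − (Σ(ρt)_A − Σ(ρt)_B) / ρ_m.
Σt_A = 21230 m; Σt_B = 34700 m; Σ(ρt)_A = 58201000; Σ(ρt)_B = 93343000 (in m·kg/m³).
e = (21230 − 34700) − (58201000 − 93343000) / 3317 = −2880 m.

−2880 m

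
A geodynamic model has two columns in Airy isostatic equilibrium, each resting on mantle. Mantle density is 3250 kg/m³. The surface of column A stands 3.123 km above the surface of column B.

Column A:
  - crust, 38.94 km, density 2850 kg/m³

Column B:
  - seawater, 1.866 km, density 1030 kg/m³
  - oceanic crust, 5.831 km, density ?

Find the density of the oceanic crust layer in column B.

Take the compensation level at the base of the deeper column (depth z_c below the surface of column A) and equate Σ ρ_i t_i down to z_c; mantle fills any gap and the z_c terms cancel.
Column A: 38.94×2850 + (z_c − 38.94)×3250
Column B: 3.123×0 + 1.866×1030 + 5.831×ρ + (z_c − 3.123 − 7.697)×3250
The z_c×3250 term appears on both sides and cancels. Collect the known terms of each column as K = Σ(ρt)_known − 3250 × (depth of known layers): K_A = 110979 − 3250×38.94 = −15576; K_B = 1921.98 − 3250×(3.123 + 7.697) = −33243.02.
Balance: K_A = K_B + 5.831×ρ, so ρ = (K_A − K_B)/5.831 = 17667/5.831 = 3030 kg/m³.

3030 kg/m³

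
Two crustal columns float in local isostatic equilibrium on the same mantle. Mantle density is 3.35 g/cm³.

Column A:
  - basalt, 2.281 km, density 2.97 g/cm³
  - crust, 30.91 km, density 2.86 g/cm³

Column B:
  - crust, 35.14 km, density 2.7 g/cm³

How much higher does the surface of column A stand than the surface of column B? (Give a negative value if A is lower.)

−2.04 km

For any compensation level in the mantle, the mantle terms cancel and isostasy reduces to e = (Σt_A − Σt_B) − (Σ(ρt)_A − Σ(ρt)_B) / ρ_m.
Σt_A = 33.191 km; Σt_B = 35.14 km; Σ(ρt)_A = 95.17717; Σ(ρt)_B = 94.878 (in km·g/cm³).
e = (33.191 − 35.14) − (95.17717 − 94.878) / 3.35 = −2.04 km.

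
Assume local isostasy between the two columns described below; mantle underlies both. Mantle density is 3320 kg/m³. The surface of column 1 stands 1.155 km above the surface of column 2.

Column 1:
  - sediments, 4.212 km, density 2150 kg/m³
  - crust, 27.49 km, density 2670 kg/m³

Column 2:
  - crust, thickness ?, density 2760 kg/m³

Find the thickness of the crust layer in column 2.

Take the compensation level at the base of the deeper column (depth z_c below the surface of column 1) and equate Σ ρ_i t_i down to z_c; mantle fills any gap and the z_c terms cancel.
Column 1: 4.212×2150 + 27.49×2670 + (z_c − 31.702)×3320
Column 2: 1.155×0 + x×2760 + (z_c − 1.155 − 0 − x)×3320
The z_c×3320 term appears on both sides and cancels. Collect the known terms of each column as K = Σ(ρt)_known − 3320 × (depth of known layers): K_1 = 82454.1 − 3320×31.702 = −22796.54; K_2 = 0 − 3320×(1.155 + 0) = −3834.6.
Balance: K_1 = K_2 − x×(3320 − 2760), so x = (K_2 − K_1)/(3320 − 2760) = 18961.9/560 = 33.9 km.

33.9 km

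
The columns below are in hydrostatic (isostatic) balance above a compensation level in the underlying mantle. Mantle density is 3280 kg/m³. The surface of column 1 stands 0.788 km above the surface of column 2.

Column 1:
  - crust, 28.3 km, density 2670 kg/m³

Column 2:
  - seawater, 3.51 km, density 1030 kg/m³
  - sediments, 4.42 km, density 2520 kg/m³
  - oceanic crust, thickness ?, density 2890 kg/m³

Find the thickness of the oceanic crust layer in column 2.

Take the compensation level at the base of the deeper column (depth z_c below the surface of column 1) and equate Σ ρ_i t_i down to z_c; mantle fills any gap and the z_c terms cancel.
Column 1: 28.3×2670 + (z_c − 28.3)×3280
Column 2: 0.788×0 + 3.51×1030 + 4.42×2520 + x×2890 + (z_c − 0.788 − 7.93 − x)×3280
The z_c×3280 term appears on both sides and cancels. Collect the known terms of each column as K = Σ(ρt)_known − 3280 × (depth of known layers): K_1 = 75561 − 3280×28.3 = −17263; K_2 = 14753.7 − 3280×(0.788 + 7.93) = −13841.34.
Balance: K_1 = K_2 − x×(3280 − 2890), so x = (K_2 − K_1)/(3280 − 2890) = 3421.66/390 = 8.77 km.

8.77 km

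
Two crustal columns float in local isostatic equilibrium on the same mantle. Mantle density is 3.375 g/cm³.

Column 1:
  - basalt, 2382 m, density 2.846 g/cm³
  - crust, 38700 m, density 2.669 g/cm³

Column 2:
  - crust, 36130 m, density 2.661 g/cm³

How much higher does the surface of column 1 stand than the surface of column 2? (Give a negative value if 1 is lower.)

For any compensation level in the mantle, the mantle terms cancel and isostasy reduces to e = (Σt_1 − Σt_2) − (Σ(ρt)_1 − Σ(ρt)_2) / ρ_m.
Σt_1 = 41082 m; Σt_2 = 36130 m; Σ(ρt)_1 = 110069.472; Σ(ρt)_2 = 96141.93 (in m·g/cm³).
e = (41082 − 36130) − (110069.472 − 96141.93) / 3.375 = 825 m.

825 m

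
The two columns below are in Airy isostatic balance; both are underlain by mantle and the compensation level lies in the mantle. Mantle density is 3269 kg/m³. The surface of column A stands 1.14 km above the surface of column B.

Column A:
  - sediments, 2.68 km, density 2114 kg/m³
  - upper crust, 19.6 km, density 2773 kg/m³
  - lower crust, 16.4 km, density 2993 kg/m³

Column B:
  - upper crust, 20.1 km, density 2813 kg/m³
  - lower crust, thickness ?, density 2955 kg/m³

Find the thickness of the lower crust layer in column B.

Take the compensation level at the base of the deeper column (depth z_c below the surface of column A) and equate Σ ρ_i t_i down to z_c; mantle fills any gap and the z_c terms cancel.
Column A: 2.68×2114 + 19.6×2773 + 16.4×2993 + (z_c − 38.68)×3269
Column B: 1.14×0 + 20.1×2813 + x×2955 + (z_c − 1.14 − 20.1 − x)×3269
The z_c×3269 term appears on both sides and cancels. Collect the known terms of each column as K = Σ(ρt)_known − 3269 × (depth of known layers): K_A = 109101.52 − 3269×38.68 = −17343.4; K_B = 56541.3 − 3269×(1.14 + 20.1) = −12892.26.
Balance: K_A = K_B − x×(3269 − 2955), so x = (K_B − K_A)/(3269 − 2955) = 4451.14/314 = 14.2 km.

14.2 km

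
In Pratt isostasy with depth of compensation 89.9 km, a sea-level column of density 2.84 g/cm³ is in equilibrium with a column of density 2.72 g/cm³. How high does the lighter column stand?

3.97 km

ρ_ref D = ρ (D + h) → h = D (ρ_ref − ρ)/ρ.
h = 89.9 km × (2.84 − 2.72)/2.72 = 3.97 km.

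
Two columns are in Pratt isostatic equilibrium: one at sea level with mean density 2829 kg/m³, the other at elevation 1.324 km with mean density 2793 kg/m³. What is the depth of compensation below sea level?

ρ_ref D = ρ (D + h) → D (ρ_ref − ρ) = ρ h.
D = ρ h/(ρ_ref − ρ) = 2793 × 1.324 km/(2829 − 2793) = 103 km.

103 km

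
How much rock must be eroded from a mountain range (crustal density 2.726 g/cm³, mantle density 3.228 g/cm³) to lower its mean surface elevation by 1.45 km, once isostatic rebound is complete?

Net drop Δ = e − u = e − e ρ_c/ρ_m = e (ρ_m − ρ_c)/ρ_m.
e = Δ ρ_m/(ρ_m − ρ_c) = 1.45 km × 3.228/0.502 = 9.32 km.

9.32 km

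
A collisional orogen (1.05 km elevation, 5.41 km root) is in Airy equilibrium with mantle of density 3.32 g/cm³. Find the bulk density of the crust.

ρ_c h = (ρ_m − ρ_c) r → ρ_c (h + r) = ρ_m r → ρ_c = ρ_m r / (h + r).
ρ_c = 3.32 × 5.41 km / (1.05 km + 5.41 km) = 2.78 g/cm³.

2.78 g/cm³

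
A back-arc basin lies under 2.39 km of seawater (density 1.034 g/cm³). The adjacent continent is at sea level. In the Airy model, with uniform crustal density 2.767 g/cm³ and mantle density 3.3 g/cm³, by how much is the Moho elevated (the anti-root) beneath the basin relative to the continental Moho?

7.77 km

Equating mass per unit area of the two columns: replacing crust with seawater at the top is compensated by replacing crust with mantle at the base: d (ρ_c − ρ_w) = a (ρ_m − ρ_c).
a = d (ρ_c − ρ_w)/(ρ_m − ρ_c) = 2.39 km × 1.733/0.533 = 7.77 km.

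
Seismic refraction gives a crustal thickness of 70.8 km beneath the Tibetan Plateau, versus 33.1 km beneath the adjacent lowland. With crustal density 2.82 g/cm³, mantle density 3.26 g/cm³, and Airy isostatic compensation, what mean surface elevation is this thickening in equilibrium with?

5.09 km

Excess crust Δ = 70.8 km − 33.1 km = 37.7 km, split between elevation h and root r with h + r = Δ.
Airy balance ρ_c h = (ρ_m − ρ_c) r gives r = h ρ_c/(ρ_m − ρ_c), so h (1 + ρ_c/(ρ_m − ρ_c)) = Δ, i.e. h = Δ (ρ_m − ρ_c)/ρ_m.
h = 37.7 km × 0.44/3.26 = 5.09 km.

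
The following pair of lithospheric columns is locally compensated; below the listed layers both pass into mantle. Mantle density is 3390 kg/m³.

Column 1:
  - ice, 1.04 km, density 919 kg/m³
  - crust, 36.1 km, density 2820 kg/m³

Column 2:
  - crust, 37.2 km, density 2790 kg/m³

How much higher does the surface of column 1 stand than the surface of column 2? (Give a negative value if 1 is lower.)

For any compensation level in the mantle, the mantle terms cancel and isostasy reduces to e = (Σt_1 − Σt_2) − (Σ(ρt)_1 − Σ(ρt)_2) / ρ_m.
Σt_1 = 37.14 km; Σt_2 = 37.2 km; Σ(ρt)_1 = 102757.76; Σ(ρt)_2 = 103788 (in km·kg/m³).
e = (37.14 − 37.2) − (102757.76 − 103788) / 3390 = 0.244 km.

0.244 km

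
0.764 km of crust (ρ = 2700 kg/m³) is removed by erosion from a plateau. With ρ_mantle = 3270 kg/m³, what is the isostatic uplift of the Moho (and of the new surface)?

Unloading: uplift u = e ρ_c/ρ_m = 0.764 km × 2700/3270 = 0.631 km.

0.631 km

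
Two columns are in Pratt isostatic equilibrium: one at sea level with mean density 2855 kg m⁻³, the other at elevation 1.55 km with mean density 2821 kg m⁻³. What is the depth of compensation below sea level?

ρ_ref D = ρ (D + h) → D (ρ_ref − ρ) = ρ h.
D = ρ h/(ρ_ref − ρ) = 2821 × 1.55 km/(2855 − 2821) = 129 km.

129 km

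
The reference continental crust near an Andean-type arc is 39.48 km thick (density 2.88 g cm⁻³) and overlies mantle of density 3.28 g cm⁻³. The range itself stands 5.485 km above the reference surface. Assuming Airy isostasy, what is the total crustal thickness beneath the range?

Root depth r = h ρ_c / (ρ_m − ρ_c) = 5.485 km × 2.88 / 0.4 = 39.49 km.
Total thickness = T + h + r = 39.48 km + 5.485 km + 39.49 km = 84.5 km.

84.5 km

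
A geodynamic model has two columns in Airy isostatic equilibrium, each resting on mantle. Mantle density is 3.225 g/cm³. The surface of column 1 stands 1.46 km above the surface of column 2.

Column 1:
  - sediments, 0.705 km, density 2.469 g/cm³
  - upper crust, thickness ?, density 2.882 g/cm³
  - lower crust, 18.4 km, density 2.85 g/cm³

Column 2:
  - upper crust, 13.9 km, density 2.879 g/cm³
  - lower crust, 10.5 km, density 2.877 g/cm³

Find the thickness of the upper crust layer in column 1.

16.7 km

Take the compensation level at the base of the deeper column (depth z_c below the surface of column 1) and equate Σ ρ_i t_i down to z_c; mantle fills any gap and the z_c terms cancel.
Column 1: 0.705×2.469 + x×2.882 + 18.4×2.85 + (z_c − 19.105 − x)×3.225
Column 2: 1.46×0 + 13.9×2.879 + 10.5×2.877 + (z_c − 1.46 − 24.4)×3.225
The z_c×3.225 term appears on both sides and cancels. Collect the known terms of each column as K = Σ(ρt)_known − 3.225 × (depth of known layers): K_1 = 54.180645 − 3.225×19.105 = −7.43298; K_2 = 70.2266 − 3.225×(1.46 + 24.4) = −13.1719.
Balance: K_1 − x×(3.225 − 2.882) = K_2, so x = (K_1 − K_2)/(3.225 − 2.882) = 5.73892/0.343 = 16.7 km.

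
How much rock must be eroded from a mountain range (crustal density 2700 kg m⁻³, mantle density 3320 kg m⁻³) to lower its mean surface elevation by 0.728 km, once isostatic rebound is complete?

Net drop Δ = e − u = e − e ρ_c/ρ_m = e (ρ_m − ρ_c)/ρ_m.
e = Δ ρ_m/(ρ_m − ρ_c) = 0.728 km × 3320/620 = 3.9 km.

3.9 km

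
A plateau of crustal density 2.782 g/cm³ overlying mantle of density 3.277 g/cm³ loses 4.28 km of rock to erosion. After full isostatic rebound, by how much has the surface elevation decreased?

0.647 km

Rebound u = e ρ_c/ρ_m = 4.28 km × 2.782/3.277 = 3.633 km.
Net surface drop = e − u = 4.28 km − 3.633 km = e (ρ_m − ρ_c)/ρ_m = 0.647 km.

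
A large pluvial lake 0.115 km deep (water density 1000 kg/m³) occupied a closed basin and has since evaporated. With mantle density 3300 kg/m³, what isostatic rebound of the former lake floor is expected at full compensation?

u = d ρ_w/ρ_m = 0.115 km × 1000/3300 = 0.0348 km.

0.0348 km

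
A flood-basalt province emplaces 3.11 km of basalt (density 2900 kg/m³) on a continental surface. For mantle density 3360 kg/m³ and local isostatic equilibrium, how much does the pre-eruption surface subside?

2.68 km

Subaerial loading: s = t ρ_load / ρ_m.
s = 3.11 km × 2900/3360 = 2.68 km.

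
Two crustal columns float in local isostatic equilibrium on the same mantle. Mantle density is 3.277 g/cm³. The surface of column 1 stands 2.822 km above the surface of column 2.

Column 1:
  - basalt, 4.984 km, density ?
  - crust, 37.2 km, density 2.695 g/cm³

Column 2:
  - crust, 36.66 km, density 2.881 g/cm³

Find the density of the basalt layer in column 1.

2.85 g/cm³

Take the compensation level at the base of the deeper column (depth z_c below the surface of column 1) and equate Σ ρ_i t_i down to z_c; mantle fills any gap and the z_c terms cancel.
Column 1: 4.984×ρ + 37.2×2.695 + (z_c − 42.184)×3.277
Column 2: 2.822×0 + 36.66×2.881 + (z_c − 2.822 − 36.66)×3.277
The z_c×3.277 term appears on both sides and cancels. Collect the known terms of each column as K = Σ(ρt)_known − 3.277 × (depth of known layers): K_1 = 100.254 − 3.277×42.184 = −37.982968; K_2 = 105.61746 − 3.277×(2.822 + 36.66) = −23.765054.
Balance: K_1 + 4.984×ρ = K_2, so ρ = (K_2 − K_1)/4.984 = 14.2179/4.984 = 2.85 g/cm³.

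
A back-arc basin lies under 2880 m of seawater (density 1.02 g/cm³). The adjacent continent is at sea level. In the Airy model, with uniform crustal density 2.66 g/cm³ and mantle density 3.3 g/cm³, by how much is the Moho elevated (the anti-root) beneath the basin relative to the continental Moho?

7380 m

Balancing pressure at the compensation depth: replacing crust with seawater at the top is compensated by replacing crust with mantle at the base: d (ρ_c − ρ_w) = a (ρ_m − ρ_c).
a = d (ρ_c − ρ_w)/(ρ_m − ρ_c) = 2880 m × 1.64/0.64 = 7380 m.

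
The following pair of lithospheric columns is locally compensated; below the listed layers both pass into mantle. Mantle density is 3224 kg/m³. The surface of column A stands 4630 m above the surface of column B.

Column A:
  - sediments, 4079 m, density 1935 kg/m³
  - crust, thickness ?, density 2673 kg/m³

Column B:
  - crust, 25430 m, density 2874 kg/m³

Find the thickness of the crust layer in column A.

Take the compensation level at the base of the deeper column (depth z_c below the surface of column A) and equate Σ ρ_i t_i down to z_c; mantle fills any gap and the z_c terms cancel.
Column A: 4079×1935 + x×2673 + (z_c − 4079 − x)×3224
Column B: 4630×0 + 25430×2874 + (z_c − 4630 − 25430)×3224
The z_c×3224 term appears on both sides and cancels. Collect the known terms of each column as K = Σ(ρt)_known − 3224 × (depth of known layers): K_A = 7892865 − 3224×4079 = −5257831; K_B = 73085820 − 3224×(4630 + 25430) = −23827620.
Balance: K_A − x×(3224 − 2673) = K_B, so x = (K_A − K_B)/(3224 − 2673) = 18569800/551 = 33700 m.

33700 m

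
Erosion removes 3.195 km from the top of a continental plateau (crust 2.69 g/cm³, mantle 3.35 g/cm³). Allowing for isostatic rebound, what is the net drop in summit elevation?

Rebound u = e ρ_c/ρ_m = 3.195 km × 2.69/3.35 = 2.566 km.
Net surface drop = e − u = 3.195 km − 2.566 km = e (ρ_m − ρ_c)/ρ_m = 0.629 km.

0.629 km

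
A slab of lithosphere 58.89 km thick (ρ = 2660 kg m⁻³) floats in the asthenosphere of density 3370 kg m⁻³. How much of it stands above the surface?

Floating equilibrium: submerged depth d = t ρ_obj/ρ_fluid = 58.89 km × 2660/3370 = 46.48 km.
Freeboard = t − d = 58.89 km − 46.48 km = 12.4 km.

12.4 km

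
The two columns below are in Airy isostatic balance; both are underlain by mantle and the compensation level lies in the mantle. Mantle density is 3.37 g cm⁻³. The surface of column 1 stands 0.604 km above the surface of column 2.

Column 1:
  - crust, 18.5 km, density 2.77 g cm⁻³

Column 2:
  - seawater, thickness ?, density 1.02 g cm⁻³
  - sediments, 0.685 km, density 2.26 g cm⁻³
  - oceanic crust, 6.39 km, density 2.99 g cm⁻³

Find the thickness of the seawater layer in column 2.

Take the compensation level at the base of the deeper column (depth z_c below the surface of column 1) and equate Σ ρ_i t_i down to z_c; mantle fills any gap and the z_c terms cancel.
Column 1: 18.5×2.77 + (z_c − 18.5)×3.37
Column 2: 0.604×0 + x×1.02 + 0.685×2.26 + 6.39×2.99 + (z_c − 0.604 − 7.075 − x)×3.37
The z_c×3.37 term appears on both sides and cancels. Collect the known terms of each column as K = Σ(ρt)_known − 3.37 × (depth of known layers): K_1 = 51.245 − 3.37×18.5 = −11.1; K_2 = 20.6542 − 3.37×(0.604 + 7.075) = −5.22403.
Balance: K_1 = K_2 − x×(3.37 − 1.02), so x = (K_2 − K_1)/(3.37 − 1.02) = 5.87597/2.35 = 2.5 km.

2.5 km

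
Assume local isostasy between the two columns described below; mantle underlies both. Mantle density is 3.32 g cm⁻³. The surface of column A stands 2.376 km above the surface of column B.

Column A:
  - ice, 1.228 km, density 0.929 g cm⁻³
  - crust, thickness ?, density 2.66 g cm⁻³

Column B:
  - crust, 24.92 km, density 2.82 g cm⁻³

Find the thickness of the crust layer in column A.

26.4 km

Take the compensation level at the base of the deeper column (depth z_c below the surface of column A) and equate Σ ρ_i t_i down to z_c; mantle fills any gap and the z_c terms cancel.
Column A: 1.228×0.929 + x×2.66 + (z_c − 1.228 − x)×3.32
Column B: 2.376×0 + 24.92×2.82 + (z_c − 2.376 − 24.92)×3.32
The z_c×3.32 term appears on both sides and cancels. Collect the known terms of each column as K = Σ(ρt)_known − 3.32 × (depth of known layers): K_A = 1.140812 − 3.32×1.228 = −2.936148; K_B = 70.2744 − 3.32×(2.376 + 24.92) = −20.34832.
Balance: K_A − x×(3.32 − 2.66) = K_B, so x = (K_A − K_B)/(3.32 − 2.66) = 17.4122/0.66 = 26.4 km.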